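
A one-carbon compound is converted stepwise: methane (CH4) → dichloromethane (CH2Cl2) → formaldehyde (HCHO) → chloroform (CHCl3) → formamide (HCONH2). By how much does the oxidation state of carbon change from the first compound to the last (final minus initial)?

Carbon oxidation states along the series — methane: -4, dichloromethane: 0, formaldehyde: 0, chloroform: +2, formamide: +2.
Net change = +2 − (-4) = +6.

+6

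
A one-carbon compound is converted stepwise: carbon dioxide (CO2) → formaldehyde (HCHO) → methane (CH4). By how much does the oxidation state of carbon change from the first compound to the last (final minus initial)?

-8

Carbon oxidation states along the series — carbon dioxide: +4, formaldehyde: 0, methane: -4.
Net change = -4 − (+4) = -8.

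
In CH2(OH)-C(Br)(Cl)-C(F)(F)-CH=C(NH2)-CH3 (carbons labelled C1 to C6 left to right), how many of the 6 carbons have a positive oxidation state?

3

Each bond to a more electronegative atom (O, N, halogen) counts +1, each bond to a less electronegative atom (H, metal, B, Si) counts −1, and each C–C bond counts 0. Tallying each carbon:
C1: 1C, 2H, 1O → 0 − 2 + 1 = -1
C2: 2C, 1Cl, 1Br → 0 + 1 + 1 = +2
C3: 2C, 2F → 0 + 2 = +2
C4: 3C, 1H → 0 − 1 = -1
C5: 3C, 1N → 0 + 1 = +1
C6: 1C, 3H → 0 − 3 = -3
3 carbons (C2, C3, C5) meet the condition.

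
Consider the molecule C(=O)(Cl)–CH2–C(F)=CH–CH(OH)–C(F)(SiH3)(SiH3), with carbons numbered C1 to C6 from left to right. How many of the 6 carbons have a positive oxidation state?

2

Count +1 for every bond to an atom more electronegative than carbon and −1 for every bond to one less electronegative; C–C bonds are 0. Tallying each carbon:
C1: 1C, 2O, 1Cl → 0 + 2 + 1 = +3
C2: 2C, 2H → 0 − 2 = -2
C3: 3C, 1F → 0 + 1 = +1
C4: 3C, 1H → 0 − 1 = -1
C5: 2C, 1H, 1O → 0 − 1 + 1 = 0
C6: 1C, 1F, 2Si → 0 + 1 − 2 = -1
2 carbons (C1, C3) meet the condition.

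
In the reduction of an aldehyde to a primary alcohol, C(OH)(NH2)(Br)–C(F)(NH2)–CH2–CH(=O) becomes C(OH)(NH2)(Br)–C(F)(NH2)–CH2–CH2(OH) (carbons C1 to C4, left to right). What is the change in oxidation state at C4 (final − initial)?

Before: C4 has 1 bond to C, 1 bond to H, 2 bonds to O → oxidation state +1.
After: C4 has 1 bond to C, 2 bonds to H, 1 bond to O → oxidation state -1.
Δ = -1 − (+1) = -2, so this is a reduction at C4.

-2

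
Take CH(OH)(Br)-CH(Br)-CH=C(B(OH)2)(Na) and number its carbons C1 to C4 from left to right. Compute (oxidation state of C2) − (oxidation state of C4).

C2: 2C, 1H, 1Br → 0 − 1 + 1 = 0
C4: 2C, 1Na, 1B → 0 − 1 − 1 = -2
Difference: 0 − (-2) = +2.

+2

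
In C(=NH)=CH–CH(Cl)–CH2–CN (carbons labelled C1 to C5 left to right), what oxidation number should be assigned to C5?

Count +1 for every bond to an atom more electronegative than carbon and −1 for every bond to one less electronegative; C–C bonds are 0.
C5 has one bond to C (0), a triple bond to N (3×+1 = +3).
Oxidation state = 0 + 3 = +3.

+3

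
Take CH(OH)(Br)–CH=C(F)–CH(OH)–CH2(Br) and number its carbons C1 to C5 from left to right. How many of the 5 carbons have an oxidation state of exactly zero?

1

Each bond to a more electronegative atom (O, N, halogen) counts +1, each bond to a less electronegative atom (H, metal, B, Si) counts −1, and each C–C bond counts 0. Tallying each carbon:
C1: 1C, 1H, 1O, 1Br → 0 − 1 + 1 + 1 = +1
C2: 3C, 1H → 0 − 1 = -1
C3: 3C, 1F → 0 + 1 = +1
C4: 2C, 1H, 1O → 0 − 1 + 1 = 0
C5: 1C, 2H, 1Br → 0 − 2 + 1 = -1
1 carbon (C4) meets the condition.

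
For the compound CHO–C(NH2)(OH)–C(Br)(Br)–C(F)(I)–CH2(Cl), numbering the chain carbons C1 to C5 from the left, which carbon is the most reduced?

Tallying each carbon's bonds:
C1: 1C, 1H, 2O → 0 − 1 + 2 = +1
C2: 2C, 1O, 1N → 0 + 1 + 1 = +2
C3: 2C, 2Br → 0 + 2 = +2
C4: 2C, 1F, 1I → 0 + 1 + 1 = +2
C5: 1C, 2H, 1Cl → 0 − 2 + 1 = -1
The most reduced carbon is C5 at -1.

C5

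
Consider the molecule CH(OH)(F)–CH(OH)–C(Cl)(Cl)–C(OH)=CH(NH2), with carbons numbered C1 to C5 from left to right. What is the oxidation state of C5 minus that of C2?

0

C5: 2C, 1H, 1N → 0 − 1 + 1 = 0
C2: 2C, 1H, 1O → 0 − 1 + 1 = 0
Difference: 0 − (0) = 0.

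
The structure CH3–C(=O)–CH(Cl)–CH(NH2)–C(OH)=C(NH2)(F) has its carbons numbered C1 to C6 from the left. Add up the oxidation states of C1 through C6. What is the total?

Tallying each carbon's bonds:
C1: 1C, 3H → 0 − 3 = -3
C2: 2C, 2O → 0 + 2 = +2
C3: 2C, 1H, 1Cl → 0 − 1 + 1 = 0
C4: 2C, 1H, 1N → 0 − 1 + 1 = 0
C5: 3C, 1O → 0 + 1 = +1
C6: 2C, 1N, 1F → 0 + 1 + 1 = +2
Sum = -3 + 2 + 0 + 0 + 1 + 2 = +2.

+2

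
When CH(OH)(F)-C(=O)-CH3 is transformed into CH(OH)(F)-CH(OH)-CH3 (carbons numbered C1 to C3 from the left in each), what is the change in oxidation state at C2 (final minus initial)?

-2

Before: C2 has 2 bonds to C, 2 bonds to O → oxidation state +2.
After: C2 has 2 bonds to C, 1 bond to H, 1 bond to O → oxidation state 0.
Δ = 0 − (+2) = -2, so this is a reduction at C2.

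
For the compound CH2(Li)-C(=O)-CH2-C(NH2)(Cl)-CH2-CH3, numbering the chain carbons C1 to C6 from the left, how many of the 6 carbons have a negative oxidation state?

Assign +1 per bond to O/N/halogen, −1 per bond to H or an electropositive element, and 0 per bond to carbon. Tallying each carbon:
C1: 1C, 2H, 1Li → 0 − 2 − 1 = -3
C2: 2C, 2O → 0 + 2 = +2
C3: 2C, 2H → 0 − 2 = -2
C4: 2C, 1N, 1Cl → 0 + 1 + 1 = +2
C5: 2C, 2H → 0 − 2 = -2
C6: 1C, 3H → 0 − 3 = -3
4 carbons (C1, C3, C5, C6) meet the condition.

4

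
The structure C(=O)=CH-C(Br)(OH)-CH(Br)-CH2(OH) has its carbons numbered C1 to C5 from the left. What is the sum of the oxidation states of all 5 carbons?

Each bond to a more electronegative atom (O, N, halogen) counts +1, each bond to a less electronegative atom (H, metal, B, Si) counts −1, and each C–C bond counts 0. Tallying each carbon:
C1: 2C, 2O → 0 + 2 = +2
C2: 3C, 1H → 0 − 1 = -1
C3: 2C, 1O, 1Br → 0 + 1 + 1 = +2
C4: 2C, 1H, 1Br → 0 − 1 + 1 = 0
C5: 1C, 2H, 1O → 0 − 2 + 1 = -1
Sum = +2 − 1 + 2 + 0 − 1 = +2.

+2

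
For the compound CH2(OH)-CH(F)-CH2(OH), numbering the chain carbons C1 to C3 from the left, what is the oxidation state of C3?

-1

Count +1 for every bond to an atom more electronegative than carbon and −1 for every bond to one less electronegative; C–C bonds are 0.
C3 has one bond to C (0), one bond to H (-1), one bond to O (+1), one bond to H (-1).
Oxidation state = 0 − 1 + 1 − 1 = -1.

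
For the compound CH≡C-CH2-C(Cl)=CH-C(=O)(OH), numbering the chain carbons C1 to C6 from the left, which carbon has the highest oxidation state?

C6

Tallying each carbon's bonds:
C1: 3C, 1H → 0 − 1 = -1
C2: 4C → 0 = 0
C3: 2C, 2H → 0 − 2 = -2
C4: 3C, 1Cl → 0 + 1 = +1
C5: 3C, 1H → 0 − 1 = -1
C6: 1C, 3O → 0 + 3 = +3
The most oxidised carbon is C6 at +3.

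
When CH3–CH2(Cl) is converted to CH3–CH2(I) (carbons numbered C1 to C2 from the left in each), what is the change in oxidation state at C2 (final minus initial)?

0

Before: C2 has 1 bond to C, 2 bonds to H, 1 bond to Cl → oxidation state -1.
After: C2 has 1 bond to C, 2 bonds to H, 1 bond to I → oxidation state -1.
Δ = -1 − (-1) = 0, so no net redox change at C2.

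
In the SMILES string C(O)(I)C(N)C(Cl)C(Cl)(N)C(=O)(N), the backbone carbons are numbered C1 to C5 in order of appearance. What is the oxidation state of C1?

+1

C1 has one bond to C (0), one bond to O (+1), one bond to H (-1), one bond to I (+1).
Oxidation state = 0 + 1 − 1 + 1 = +1.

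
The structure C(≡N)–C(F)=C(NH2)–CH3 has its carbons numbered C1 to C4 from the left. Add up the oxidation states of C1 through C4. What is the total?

Count +1 for every bond to an atom more electronegative than carbon and −1 for every bond to one less electronegative; C–C bonds are 0. Tallying each carbon:
C1: 1C, 3N → 0 + 3 = +3
C2: 3C, 1F → 0 + 1 = +1
C3: 3C, 1N → 0 + 1 = +1
C4: 1C, 3H → 0 − 3 = -3
Sum = +3 + 1 + 1 − 3 = +2.

+2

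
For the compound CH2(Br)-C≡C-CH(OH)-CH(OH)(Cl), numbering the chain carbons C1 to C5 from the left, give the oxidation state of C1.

Assign +1 per bond to O/N/halogen, −1 per bond to H or an electropositive element, and 0 per bond to carbon.
C1 has one bond to C (0), one bond to Br (+1), one bond to H (-1), one bond to H (-1).
Oxidation state = 0 + 1 − 1 − 1 = -1.

-1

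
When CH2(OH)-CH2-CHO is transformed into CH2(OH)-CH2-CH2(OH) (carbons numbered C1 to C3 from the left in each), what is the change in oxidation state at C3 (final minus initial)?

-2

Before: C3 has 1 bond to C, 1 bond to H, 2 bonds to O → oxidation state +1.
After: C3 has 1 bond to C, 2 bonds to H, 1 bond to O → oxidation state -1.
Δ = -1 − (+1) = -2, so this is a reduction at C3.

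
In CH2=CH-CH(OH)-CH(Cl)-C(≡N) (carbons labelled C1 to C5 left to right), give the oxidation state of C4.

C4 has one bond to C (0), one bond to C (0), one bond to Cl (+1), one bond to H (-1).
Oxidation state = 0 + 0 + 1 − 1 = 0.

0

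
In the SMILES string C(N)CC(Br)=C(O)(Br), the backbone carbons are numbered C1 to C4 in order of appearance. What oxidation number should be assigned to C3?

Bonds to more-electronegative neighbours contribute +1 each, bonds to H or metals contribute −1 each, and C–C bonds contribute 0.
C3 has one bond to C (0), a double bond to C (2×0 = 0), one bond to Br (+1).
Oxidation state = 0 + 0 + 1 = +1.

+1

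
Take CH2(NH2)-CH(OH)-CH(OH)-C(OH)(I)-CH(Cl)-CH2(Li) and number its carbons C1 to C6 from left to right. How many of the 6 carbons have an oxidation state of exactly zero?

3

Each bond to a more electronegative atom (O, N, halogen) counts +1, each bond to a less electronegative atom (H, metal, B, Si) counts −1, and each C–C bond counts 0. Tallying each carbon:
C1: 1C, 2H, 1N → 0 − 2 + 1 = -1
C2: 2C, 1H, 1O → 0 − 1 + 1 = 0
C3: 2C, 1H, 1O → 0 − 1 + 1 = 0
C4: 2C, 1O, 1I → 0 + 1 + 1 = +2
C5: 2C, 1H, 1Cl → 0 − 1 + 1 = 0
C6: 1C, 2H, 1Li → 0 − 2 − 1 = -3
3 carbons (C2, C3, C5) meet the condition.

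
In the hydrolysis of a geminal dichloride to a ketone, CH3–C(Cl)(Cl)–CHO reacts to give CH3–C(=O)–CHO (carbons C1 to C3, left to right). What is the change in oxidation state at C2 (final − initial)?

Before: C2 has 2 bonds to C, 2 bonds to Cl → oxidation state +2.
After: C2 has 2 bonds to C, 2 bonds to O → oxidation state +2.
Δ = +2 − (+2) = 0, so no net redox change at C2.

0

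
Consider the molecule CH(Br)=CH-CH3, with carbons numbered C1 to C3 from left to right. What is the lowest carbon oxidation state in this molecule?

-3

Count +1 for every bond to an atom more electronegative than carbon and −1 for every bond to one less electronegative; C–C bonds are 0. Tallying each carbon:
C1: 2C, 1H, 1Br → 0 − 1 + 1 = 0
C2: 3C, 1H → 0 − 1 = -1
C3: 1C, 3H → 0 − 3 = -3
The lowest value is -3.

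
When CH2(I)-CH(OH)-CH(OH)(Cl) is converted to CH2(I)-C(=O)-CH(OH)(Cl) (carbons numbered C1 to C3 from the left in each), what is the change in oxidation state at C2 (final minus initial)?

Before: C2 has 2 bonds to C, 1 bond to H, 1 bond to O → oxidation state 0.
After: C2 has 2 bonds to C, 2 bonds to O → oxidation state +2.
Δ = +2 − (0) = +2, so this is an oxidation at C2.

+2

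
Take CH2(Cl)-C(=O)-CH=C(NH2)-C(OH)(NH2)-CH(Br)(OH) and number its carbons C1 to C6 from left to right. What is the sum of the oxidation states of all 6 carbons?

+4

Tallying each carbon's bonds:
C1: 1C, 2H, 1Cl → 0 − 2 + 1 = -1
C2: 2C, 2O → 0 + 2 = +2
C3: 3C, 1H → 0 − 1 = -1
C4: 3C, 1N → 0 + 1 = +1
C5: 2C, 1O, 1N → 0 + 1 + 1 = +2
C6: 1C, 1H, 1O, 1Br → 0 − 1 + 1 + 1 = +1
Sum = -1 + 2 − 1 + 1 + 2 + 1 = +4.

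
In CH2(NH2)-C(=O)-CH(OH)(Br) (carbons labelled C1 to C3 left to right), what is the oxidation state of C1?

-1

C1 has one bond to C (0), one bond to N (+1), one bond to H (-1), one bond to H (-1).
Oxidation state = 0 + 1 − 1 − 1 = -1.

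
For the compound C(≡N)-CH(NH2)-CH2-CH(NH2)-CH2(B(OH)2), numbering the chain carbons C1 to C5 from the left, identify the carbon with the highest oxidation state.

C1

Bonds to more-electronegative neighbours contribute +1 each, bonds to H or metals contribute −1 each, and C–C bonds contribute 0. Tallying each carbon:
C1: 1C, 3N → 0 + 3 = +3
C2: 2C, 1H, 1N → 0 − 1 + 1 = 0
C3: 2C, 2H → 0 − 2 = -2
C4: 2C, 1H, 1N → 0 − 1 + 1 = 0
C5: 1C, 2H, 1B → 0 − 2 − 1 = -3
The most oxidised carbon is C1 at +3.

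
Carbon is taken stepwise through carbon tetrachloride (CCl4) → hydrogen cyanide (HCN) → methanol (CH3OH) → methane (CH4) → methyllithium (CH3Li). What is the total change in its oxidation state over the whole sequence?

-8

Carbon oxidation states along the series — carbon tetrachloride: +4, hydrogen cyanide: +2, methanol: -2, methane: -4, methyllithium: -4.
Net change = -4 − (+4) = -8.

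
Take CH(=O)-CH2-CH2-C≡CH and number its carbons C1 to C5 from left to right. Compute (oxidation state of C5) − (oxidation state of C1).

-2

C5: 3C, 1H → 0 − 1 = -1
C1: 1C, 1H, 2O → 0 − 1 + 2 = +1
Difference: -1 − (+1) = -2.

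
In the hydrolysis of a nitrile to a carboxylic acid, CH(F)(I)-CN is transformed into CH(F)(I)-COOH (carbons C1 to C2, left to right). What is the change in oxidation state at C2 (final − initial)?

0

Before: C2 has 1 bond to C, 3 bonds to N → oxidation state +3.
After: C2 has 1 bond to C, 3 bonds to O → oxidation state +3.
Δ = +3 − (+3) = 0, so no net redox change at C2.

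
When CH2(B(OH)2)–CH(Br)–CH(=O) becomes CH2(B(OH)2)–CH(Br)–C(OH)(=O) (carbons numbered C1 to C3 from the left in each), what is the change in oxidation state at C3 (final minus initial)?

+2

Before: C3 has 1 bond to C, 1 bond to H, 2 bonds to O → oxidation state +1.
After: C3 has 1 bond to C, 3 bonds to O → oxidation state +3.
Δ = +3 − (+1) = +2, so this is an oxidation at C3.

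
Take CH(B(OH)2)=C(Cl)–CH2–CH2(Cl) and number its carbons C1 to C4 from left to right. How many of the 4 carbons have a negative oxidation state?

Tallying each carbon's bonds:
C1: 2C, 1H, 1B → 0 − 1 − 1 = -2
C2: 3C, 1Cl → 0 + 1 = +1
C3: 2C, 2H → 0 − 2 = -2
C4: 1C, 2H, 1Cl → 0 − 2 + 1 = -1
3 carbons (C1, C3, C4) meet the condition.

3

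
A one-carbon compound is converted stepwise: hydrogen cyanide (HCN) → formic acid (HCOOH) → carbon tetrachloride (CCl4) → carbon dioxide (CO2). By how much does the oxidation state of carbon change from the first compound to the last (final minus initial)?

Carbon oxidation states along the series — hydrogen cyanide: +2, formic acid: +2, carbon tetrachloride: +4, carbon dioxide: +4.
Net change = +4 − (+2) = +2.

+2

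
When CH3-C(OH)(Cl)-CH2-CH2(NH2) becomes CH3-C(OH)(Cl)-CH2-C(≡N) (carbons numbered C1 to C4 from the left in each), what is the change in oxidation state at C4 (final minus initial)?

+4

Before: C4 has 1 bond to C, 2 bonds to H, 1 bond to N → oxidation state -1.
After: C4 has 1 bond to C, 3 bonds to N → oxidation state +3.
Δ = +3 − (-1) = +4, so this is an oxidation at C4.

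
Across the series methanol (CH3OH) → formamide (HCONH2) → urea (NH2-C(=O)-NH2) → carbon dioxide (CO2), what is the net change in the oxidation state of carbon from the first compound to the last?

Carbon oxidation states along the series — methanol: -2, formamide: +2, urea: +4, carbon dioxide: +4.
Net change = +4 − (-2) = +6.

+6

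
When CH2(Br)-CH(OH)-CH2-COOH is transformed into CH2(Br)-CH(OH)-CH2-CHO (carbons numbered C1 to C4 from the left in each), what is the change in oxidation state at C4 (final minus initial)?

-2

Before: C4 has 1 bond to C, 3 bonds to O → oxidation state +3.
After: C4 has 1 bond to C, 1 bond to H, 2 bonds to O → oxidation state +1.
Δ = +1 − (+3) = -2, so this is a reduction at C4.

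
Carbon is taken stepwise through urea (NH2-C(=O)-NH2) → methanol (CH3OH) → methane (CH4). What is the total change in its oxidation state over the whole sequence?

-8

Carbon oxidation states along the series — urea: +4, methanol: -2, methane: -4.
Net change = -4 − (+4) = -8.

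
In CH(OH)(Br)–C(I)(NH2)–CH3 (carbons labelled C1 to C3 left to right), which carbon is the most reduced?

C3

Assign +1 per bond to O/N/halogen, −1 per bond to H or an electropositive element, and 0 per bond to carbon. Tallying each carbon:
C1: 1C, 1H, 1O, 1Br → 0 − 1 + 1 + 1 = +1
C2: 2C, 1N, 1I → 0 + 1 + 1 = +2
C3: 1C, 3H → 0 − 3 = -3
The most reduced carbon is C3 at -3.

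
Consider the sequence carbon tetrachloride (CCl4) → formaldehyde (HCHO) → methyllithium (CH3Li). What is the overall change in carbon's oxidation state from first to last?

Carbon oxidation states along the series — carbon tetrachloride: +4, formaldehyde: 0, methyllithium: -4.
Net change = -4 − (+4) = -8.

-8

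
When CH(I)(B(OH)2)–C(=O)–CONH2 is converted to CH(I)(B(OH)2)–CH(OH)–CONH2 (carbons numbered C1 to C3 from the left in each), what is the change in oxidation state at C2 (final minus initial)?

-2

Before: C2 has 2 bonds to C, 2 bonds to O → oxidation state +2.
After: C2 has 2 bonds to C, 1 bond to H, 1 bond to O → oxidation state 0.
Δ = 0 − (+2) = -2, so this is a reduction at C2.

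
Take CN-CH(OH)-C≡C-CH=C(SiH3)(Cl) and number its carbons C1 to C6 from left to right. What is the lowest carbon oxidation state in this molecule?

-1

Each bond to a more electronegative atom (O, N, halogen) counts +1, each bond to a less electronegative atom (H, metal, B, Si) counts −1, and each C–C bond counts 0. Tallying each carbon:
C1: 1C, 3N → 0 + 3 = +3
C2: 2C, 1H, 1O → 0 − 1 + 1 = 0
C3: 4C → 0 = 0
C4: 4C → 0 = 0
C5: 3C, 1H → 0 − 1 = -1
C6: 2C, 1Cl, 1Si → 0 + 1 − 1 = 0
The lowest value is -1.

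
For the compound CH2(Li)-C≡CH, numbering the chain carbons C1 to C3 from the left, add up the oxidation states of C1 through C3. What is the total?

-4

Tallying each carbon's bonds:
C1: 1C, 2H, 1Li → 0 − 2 − 1 = -3
C2: 4C → 0 = 0
C3: 3C, 1H → 0 − 1 = -1
Sum = -3 + 0 − 1 = -4.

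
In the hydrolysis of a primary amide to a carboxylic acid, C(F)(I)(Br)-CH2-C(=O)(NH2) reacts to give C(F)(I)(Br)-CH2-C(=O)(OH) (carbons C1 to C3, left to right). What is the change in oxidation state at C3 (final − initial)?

Before: C3 has 1 bond to C, 2 bonds to O, 1 bond to N → oxidation state +3.
After: C3 has 1 bond to C, 3 bonds to O → oxidation state +3.
Δ = +3 − (+3) = 0, so no net redox change at C3.

0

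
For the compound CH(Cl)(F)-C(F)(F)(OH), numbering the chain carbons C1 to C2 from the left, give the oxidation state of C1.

Assign +1 per bond to O/N/halogen, −1 per bond to H or an electropositive element, and 0 per bond to carbon.
C1 has one bond to C (0), one bond to Cl (+1), one bond to F (+1), one bond to H (-1).
Oxidation state = 0 + 1 + 1 − 1 = +1.

+1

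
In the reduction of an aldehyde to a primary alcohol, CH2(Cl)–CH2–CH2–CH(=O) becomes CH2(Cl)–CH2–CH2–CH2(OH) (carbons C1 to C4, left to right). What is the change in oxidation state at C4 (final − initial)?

-2

Before: C4 has 1 bond to C, 1 bond to H, 2 bonds to O → oxidation state +1.
After: C4 has 1 bond to C, 2 bonds to H, 1 bond to O → oxidation state -1.
Δ = -1 − (+1) = -2, so this is a reduction at C4.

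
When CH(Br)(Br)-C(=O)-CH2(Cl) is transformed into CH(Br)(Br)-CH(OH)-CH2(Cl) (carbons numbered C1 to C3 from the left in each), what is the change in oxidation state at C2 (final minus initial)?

Before: C2 has 2 bonds to C, 2 bonds to O → oxidation state +2.
After: C2 has 2 bonds to C, 1 bond to H, 1 bond to O → oxidation state 0.
Δ = 0 − (+2) = -2, so this is a reduction at C2.

-2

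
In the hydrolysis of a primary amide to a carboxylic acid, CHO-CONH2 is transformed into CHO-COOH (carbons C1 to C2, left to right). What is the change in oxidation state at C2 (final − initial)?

0

Before: C2 has 1 bond to C, 2 bonds to O, 1 bond to N → oxidation state +3.
After: C2 has 1 bond to C, 3 bonds to O → oxidation state +3.
Δ = +3 − (+3) = 0, so no net redox change at C2.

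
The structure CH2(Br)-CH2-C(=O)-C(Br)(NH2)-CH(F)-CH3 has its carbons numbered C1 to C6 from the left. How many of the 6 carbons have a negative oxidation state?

Assign +1 per bond to O/N/halogen, −1 per bond to H or an electropositive element, and 0 per bond to carbon. Tallying each carbon:
C1: 1C, 2H, 1Br → 0 − 2 + 1 = -1
C2: 2C, 2H → 0 − 2 = -2
C3: 2C, 2O → 0 + 2 = +2
C4: 2C, 1N, 1Br → 0 + 1 + 1 = +2
C5: 2C, 1H, 1F → 0 − 1 + 1 = 0
C6: 1C, 3H → 0 − 3 = -3
3 carbons (C1, C2, C6) meet the condition.

3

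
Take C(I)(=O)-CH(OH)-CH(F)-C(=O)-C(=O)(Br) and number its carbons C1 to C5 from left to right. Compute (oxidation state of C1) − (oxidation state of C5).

C1: 1C, 2O, 1I → 0 + 2 + 1 = +3
C5: 1C, 2O, 1Br → 0 + 2 + 1 = +3
Difference: +3 − (+3) = 0.

0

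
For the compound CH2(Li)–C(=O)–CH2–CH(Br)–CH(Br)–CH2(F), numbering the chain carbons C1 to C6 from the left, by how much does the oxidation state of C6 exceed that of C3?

+1

C6: 1C, 2H, 1F → 0 − 2 + 1 = -1
C3: 2C, 2H → 0 − 2 = -2
Difference: -1 − (-2) = +1.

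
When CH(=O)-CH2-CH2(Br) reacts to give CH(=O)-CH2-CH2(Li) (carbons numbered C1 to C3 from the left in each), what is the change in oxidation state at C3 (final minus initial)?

-2

Before: C3 has 1 bond to C, 2 bonds to H, 1 bond to Br → oxidation state -1.
After: C3 has 1 bond to C, 2 bonds to H, 1 bond to Li → oxidation state -3.
Δ = -3 − (-1) = -2, so this is a reduction at C3.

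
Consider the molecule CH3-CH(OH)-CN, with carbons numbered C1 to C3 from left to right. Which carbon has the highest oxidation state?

Tallying each carbon's bonds:
C1: 1C, 3H → 0 − 3 = -3
C2: 2C, 1H, 1O → 0 − 1 + 1 = 0
C3: 1C, 3N → 0 + 3 = +3
The most oxidised carbon is C3 at +3.

C3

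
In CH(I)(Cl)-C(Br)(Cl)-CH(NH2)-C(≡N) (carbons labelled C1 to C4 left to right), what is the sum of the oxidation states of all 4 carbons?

+6

Tallying each carbon's bonds:
C1: 1C, 1H, 1Cl, 1I → 0 − 1 + 1 + 1 = +1
C2: 2C, 1Cl, 1Br → 0 + 1 + 1 = +2
C3: 2C, 1H, 1N → 0 − 1 + 1 = 0
C4: 1C, 3N → 0 + 3 = +3
Sum = +1 + 2 + 0 + 3 = +6.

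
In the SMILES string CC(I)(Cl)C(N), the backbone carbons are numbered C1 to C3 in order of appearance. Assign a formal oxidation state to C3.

Each bond to a more electronegative atom (O, N, halogen) counts +1, each bond to a less electronegative atom (H, metal, B, Si) counts −1, and each C–C bond counts 0.
C3 has one bond to C (0), one bond to H (-1), one bond to N (+1), one bond to H (-1).
Oxidation state = 0 − 1 + 1 − 1 = -1.

-1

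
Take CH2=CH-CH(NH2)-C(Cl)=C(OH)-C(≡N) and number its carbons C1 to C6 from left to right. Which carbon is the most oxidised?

C6

Each bond to a more electronegative atom (O, N, halogen) counts +1, each bond to a less electronegative atom (H, metal, B, Si) counts −1, and each C–C bond counts 0. Tallying each carbon:
C1: 2C, 2H → 0 − 2 = -2
C2: 3C, 1H → 0 − 1 = -1
C3: 2C, 1H, 1N → 0 − 1 + 1 = 0
C4: 3C, 1Cl → 0 + 1 = +1
C5: 3C, 1O → 0 + 1 = +1
C6: 1C, 3N → 0 + 3 = +3
The most oxidised carbon is C6 at +3.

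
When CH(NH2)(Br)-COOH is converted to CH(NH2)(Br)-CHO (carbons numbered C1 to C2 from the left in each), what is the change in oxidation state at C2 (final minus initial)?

-2

Before: C2 has 1 bond to C, 3 bonds to O → oxidation state +3.
After: C2 has 1 bond to C, 1 bond to H, 2 bonds to O → oxidation state +1.
Δ = +1 − (+3) = -2, so this is a reduction at C2.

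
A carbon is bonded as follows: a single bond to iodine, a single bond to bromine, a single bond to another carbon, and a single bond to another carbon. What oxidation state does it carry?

The carbon has one bond to C (0), one bond to C (0), one bond to Br (+1), one bond to I (+1).
Oxidation state = 0 + 0 + 1 + 1 = +2.

+2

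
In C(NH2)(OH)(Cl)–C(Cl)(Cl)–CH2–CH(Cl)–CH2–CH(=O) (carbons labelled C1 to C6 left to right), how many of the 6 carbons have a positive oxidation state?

Tallying each carbon's bonds:
C1: 1C, 1O, 1N, 1Cl → 0 + 1 + 1 + 1 = +3
C2: 2C, 2Cl → 0 + 2 = +2
C3: 2C, 2H → 0 − 2 = -2
C4: 2C, 1H, 1Cl → 0 − 1 + 1 = 0
C5: 2C, 2H → 0 − 2 = -2
C6: 1C, 1H, 2O → 0 − 1 + 2 = +1
3 carbons (C1, C2, C6) meet the condition.

3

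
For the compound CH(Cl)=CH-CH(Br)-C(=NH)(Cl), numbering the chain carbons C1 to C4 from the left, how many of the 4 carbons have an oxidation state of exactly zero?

Each bond to a more electronegative atom (O, N, halogen) counts +1, each bond to a less electronegative atom (H, metal, B, Si) counts −1, and each C–C bond counts 0. Tallying each carbon:
C1: 2C, 1H, 1Cl → 0 − 1 + 1 = 0
C2: 3C, 1H → 0 − 1 = -1
C3: 2C, 1H, 1Br → 0 − 1 + 1 = 0
C4: 1C, 2N, 1Cl → 0 + 2 + 1 = +3
2 carbons (C1, C3) meet the condition.

2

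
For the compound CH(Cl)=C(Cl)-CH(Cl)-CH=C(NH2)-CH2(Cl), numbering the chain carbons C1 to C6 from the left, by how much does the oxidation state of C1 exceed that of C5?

-1

C1: 2C, 1H, 1Cl → 0 − 1 + 1 = 0
C5: 3C, 1N → 0 + 1 = +1
Difference: 0 − (+1) = -1.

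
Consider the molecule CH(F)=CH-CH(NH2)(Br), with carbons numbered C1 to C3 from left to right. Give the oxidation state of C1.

0

Count +1 for every bond to an atom more electronegative than carbon and −1 for every bond to one less electronegative; C–C bonds are 0.
C1 has a double bond to C (2×0 = 0), one bond to F (+1), one bond to H (-1).
Oxidation state = 0 + 1 − 1 = 0.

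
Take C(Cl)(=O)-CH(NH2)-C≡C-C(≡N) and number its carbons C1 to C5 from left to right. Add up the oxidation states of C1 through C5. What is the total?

+6

Bonds to more-electronegative neighbours contribute +1 each, bonds to H or metals contribute −1 each, and C–C bonds contribute 0. Tallying each carbon:
C1: 1C, 2O, 1Cl → 0 + 2 + 1 = +3
C2: 2C, 1H, 1N → 0 − 1 + 1 = 0
C3: 4C → 0 = 0
C4: 4C → 0 = 0
C5: 1C, 3N → 0 + 3 = +3
Sum = +3 + 0 + 0 + 0 + 3 = +6.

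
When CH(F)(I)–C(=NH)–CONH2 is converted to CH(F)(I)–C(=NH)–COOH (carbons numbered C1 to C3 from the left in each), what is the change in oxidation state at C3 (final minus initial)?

Before: C3 has 1 bond to C, 2 bonds to O, 1 bond to N → oxidation state +3.
After: C3 has 1 bond to C, 3 bonds to O → oxidation state +3.
Δ = +3 − (+3) = 0, so no net redox change at C3.

0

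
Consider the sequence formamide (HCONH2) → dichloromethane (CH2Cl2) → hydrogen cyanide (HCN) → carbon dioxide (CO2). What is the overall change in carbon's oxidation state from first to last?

Carbon oxidation states along the series — formamide: +2, dichloromethane: 0, hydrogen cyanide: +2, carbon dioxide: +4.
Net change = +4 − (+2) = +2.

+2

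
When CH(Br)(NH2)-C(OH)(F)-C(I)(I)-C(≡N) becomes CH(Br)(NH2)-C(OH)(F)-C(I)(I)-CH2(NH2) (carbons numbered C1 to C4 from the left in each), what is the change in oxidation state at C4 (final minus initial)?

-4

Before: C4 has 1 bond to C, 3 bonds to N → oxidation state +3.
After: C4 has 1 bond to C, 2 bonds to H, 1 bond to N → oxidation state -1.
Δ = -1 − (+3) = -4, so this is a reduction at C4.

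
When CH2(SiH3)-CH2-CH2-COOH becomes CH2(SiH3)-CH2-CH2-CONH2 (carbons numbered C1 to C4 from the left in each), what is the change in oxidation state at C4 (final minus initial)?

Before: C4 has 1 bond to C, 3 bonds to O → oxidation state +3.
After: C4 has 1 bond to C, 2 bonds to O, 1 bond to N → oxidation state +3.
Δ = +3 − (+3) = 0, so no net redox change at C4.

0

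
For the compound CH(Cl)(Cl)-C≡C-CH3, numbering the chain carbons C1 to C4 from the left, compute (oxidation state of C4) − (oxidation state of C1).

C4: 1C, 3H → 0 − 3 = -3
C1: 1C, 1H, 2Cl → 0 − 1 + 2 = +1
Difference: -3 − (+1) = -4.

-4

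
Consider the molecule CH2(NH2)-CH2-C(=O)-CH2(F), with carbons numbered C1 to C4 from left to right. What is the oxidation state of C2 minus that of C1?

C2: 2C, 2H → 0 − 2 = -2
C1: 1C, 2H, 1N → 0 − 2 + 1 = -1
Difference: -2 − (-1) = -1.

-1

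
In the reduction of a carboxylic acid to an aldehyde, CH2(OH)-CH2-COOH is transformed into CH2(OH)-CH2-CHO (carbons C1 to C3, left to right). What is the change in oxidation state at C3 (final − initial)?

-2

Before: C3 has 1 bond to C, 3 bonds to O → oxidation state +3.
After: C3 has 1 bond to C, 1 bond to H, 2 bonds to O → oxidation state +1.
Δ = +1 − (+3) = -2, so this is a reduction at C3.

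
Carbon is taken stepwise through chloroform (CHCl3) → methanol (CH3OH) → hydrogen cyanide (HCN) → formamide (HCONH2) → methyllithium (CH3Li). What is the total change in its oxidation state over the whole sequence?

Carbon oxidation states along the series — chloroform: +2, methanol: -2, hydrogen cyanide: +2, formamide: +2, methyllithium: -4.
Net change = -4 − (+2) = -6.

-6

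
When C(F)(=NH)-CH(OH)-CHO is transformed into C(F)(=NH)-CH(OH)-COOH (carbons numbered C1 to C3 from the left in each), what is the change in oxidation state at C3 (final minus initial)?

Before: C3 has 1 bond to C, 1 bond to H, 2 bonds to O → oxidation state +1.
After: C3 has 1 bond to C, 3 bonds to O → oxidation state +3.
Δ = +3 − (+1) = +2, so this is an oxidation at C3.

+2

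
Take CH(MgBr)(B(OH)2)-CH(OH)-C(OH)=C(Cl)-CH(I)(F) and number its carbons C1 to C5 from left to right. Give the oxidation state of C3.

+1

Assign +1 per bond to O/N/halogen, −1 per bond to H or an electropositive element, and 0 per bond to carbon.
C3 has one bond to C (0), a double bond to C (2×0 = 0), one bond to O (+1).
Oxidation state = 0 + 0 + 1 = +1.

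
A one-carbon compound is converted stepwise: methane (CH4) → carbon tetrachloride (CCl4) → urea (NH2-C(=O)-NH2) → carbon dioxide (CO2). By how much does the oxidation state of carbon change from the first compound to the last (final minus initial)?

+8

Carbon oxidation states along the series — methane: -4, carbon tetrachloride: +4, urea: +4, carbon dioxide: +4.
Net change = +4 − (-4) = +8.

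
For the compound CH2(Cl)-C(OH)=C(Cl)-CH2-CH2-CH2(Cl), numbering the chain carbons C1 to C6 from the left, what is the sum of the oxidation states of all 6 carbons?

Tallying each carbon's bonds:
C1: 1C, 2H, 1Cl → 0 − 2 + 1 = -1
C2: 3C, 1O → 0 + 1 = +1
C3: 3C, 1Cl → 0 + 1 = +1
C4: 2C, 2H → 0 − 2 = -2
C5: 2C, 2H → 0 − 2 = -2
C6: 1C, 2H, 1Cl → 0 − 2 + 1 = -1
Sum = -1 + 1 + 1 − 2 − 2 − 1 = -4.

-4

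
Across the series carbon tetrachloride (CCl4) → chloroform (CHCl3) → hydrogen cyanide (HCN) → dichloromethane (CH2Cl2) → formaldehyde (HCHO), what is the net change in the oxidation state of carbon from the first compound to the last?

-4

Carbon oxidation states along the series — carbon tetrachloride: +4, chloroform: +2, hydrogen cyanide: +2, dichloromethane: 0, formaldehyde: 0.
Net change = 0 − (+4) = -4.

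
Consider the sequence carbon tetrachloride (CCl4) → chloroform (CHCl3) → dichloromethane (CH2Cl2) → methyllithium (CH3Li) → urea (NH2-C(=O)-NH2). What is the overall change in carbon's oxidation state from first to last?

Carbon oxidation states along the series — carbon tetrachloride: +4, chloroform: +2, dichloromethane: 0, methyllithium: -4, urea: +4.
Net change = +4 − (+4) = 0.

0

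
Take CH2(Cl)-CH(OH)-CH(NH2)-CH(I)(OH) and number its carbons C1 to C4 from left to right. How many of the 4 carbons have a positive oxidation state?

Tallying each carbon's bonds:
C1: 1C, 2H, 1Cl → 0 − 2 + 1 = -1
C2: 2C, 1H, 1O → 0 − 1 + 1 = 0
C3: 2C, 1H, 1N → 0 − 1 + 1 = 0
C4: 1C, 1H, 1O, 1I → 0 − 1 + 1 + 1 = +1
1 carbon (C4) meets the condition.

1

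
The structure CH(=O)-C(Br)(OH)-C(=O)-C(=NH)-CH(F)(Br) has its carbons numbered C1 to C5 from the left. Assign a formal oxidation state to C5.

C5 has one bond to C (0), one bond to F (+1), one bond to Br (+1), one bond to H (-1).
Oxidation state = 0 + 1 + 1 − 1 = +1.

+1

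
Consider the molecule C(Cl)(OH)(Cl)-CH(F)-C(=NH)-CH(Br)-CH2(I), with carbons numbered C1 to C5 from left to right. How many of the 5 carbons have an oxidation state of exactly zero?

2

Each bond to a more electronegative atom (O, N, halogen) counts +1, each bond to a less electronegative atom (H, metal, B, Si) counts −1, and each C–C bond counts 0. Tallying each carbon:
C1: 1C, 1O, 2Cl → 0 + 1 + 2 = +3
C2: 2C, 1H, 1F → 0 − 1 + 1 = 0
C3: 2C, 2N → 0 + 2 = +2
C4: 2C, 1H, 1Br → 0 − 1 + 1 = 0
C5: 1C, 2H, 1I → 0 − 2 + 1 = -1
2 carbons (C2, C4) meet the condition.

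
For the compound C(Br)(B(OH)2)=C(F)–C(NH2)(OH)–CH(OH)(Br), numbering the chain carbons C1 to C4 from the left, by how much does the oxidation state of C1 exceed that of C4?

C1: 2C, 1Br, 1B → 0 + 1 − 1 = 0
C4: 1C, 1H, 1O, 1Br → 0 − 1 + 1 + 1 = +1
Difference: 0 − (+1) = -1.

-1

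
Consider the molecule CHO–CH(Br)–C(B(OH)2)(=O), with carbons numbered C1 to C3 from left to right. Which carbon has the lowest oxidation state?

C2

Bonds to more-electronegative neighbours contribute +1 each, bonds to H or metals contribute −1 each, and C–C bonds contribute 0. Tallying each carbon:
C1: 1C, 1H, 2O → 0 − 1 + 2 = +1
C2: 2C, 1H, 1Br → 0 − 1 + 1 = 0
C3: 1C, 2O, 1B → 0 + 2 − 1 = +1
The most reduced carbon is C2 at 0.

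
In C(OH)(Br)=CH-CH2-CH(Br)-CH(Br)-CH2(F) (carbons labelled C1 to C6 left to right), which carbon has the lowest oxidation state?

C3

Tallying each carbon's bonds:
C1: 2C, 1O, 1Br → 0 + 1 + 1 = +2
C2: 3C, 1H → 0 − 1 = -1
C3: 2C, 2H → 0 − 2 = -2
C4: 2C, 1H, 1Br → 0 − 1 + 1 = 0
C5: 2C, 1H, 1Br → 0 − 1 + 1 = 0
C6: 1C, 2H, 1F → 0 − 2 + 1 = -1
The most reduced carbon is C3 at -2.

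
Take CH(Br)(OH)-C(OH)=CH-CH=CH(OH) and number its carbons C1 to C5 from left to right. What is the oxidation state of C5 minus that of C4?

+1

C5: 2C, 1H, 1O → 0 − 1 + 1 = 0
C4: 3C, 1H → 0 − 1 = -1
Difference: 0 − (-1) = +1.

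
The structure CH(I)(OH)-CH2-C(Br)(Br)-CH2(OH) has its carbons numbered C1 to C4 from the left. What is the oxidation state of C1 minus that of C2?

+3

C1: 1C, 1H, 1O, 1I → 0 − 1 + 1 + 1 = +1
C2: 2C, 2H → 0 − 2 = -2
Difference: +1 − (-2) = +3.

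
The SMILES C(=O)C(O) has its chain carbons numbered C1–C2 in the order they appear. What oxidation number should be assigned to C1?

Assign +1 per bond to O/N/halogen, −1 per bond to H or an electropositive element, and 0 per bond to carbon.
C1 has one bond to C (0), a double bond to O (2×+1 = +2), one bond to H (-1).
Oxidation state = 0 + 2 − 1 = +1.

+1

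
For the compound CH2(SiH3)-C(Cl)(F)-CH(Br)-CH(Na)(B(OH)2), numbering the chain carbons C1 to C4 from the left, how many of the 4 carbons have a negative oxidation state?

2

Tallying each carbon's bonds:
C1: 1C, 2H, 1Si → 0 − 2 − 1 = -3
C2: 2C, 1F, 1Cl → 0 + 1 + 1 = +2
C3: 2C, 1H, 1Br → 0 − 1 + 1 = 0
C4: 1C, 1H, 1Na, 1B → 0 − 1 − 1 − 1 = -3
2 carbons (C1, C4) meet the condition.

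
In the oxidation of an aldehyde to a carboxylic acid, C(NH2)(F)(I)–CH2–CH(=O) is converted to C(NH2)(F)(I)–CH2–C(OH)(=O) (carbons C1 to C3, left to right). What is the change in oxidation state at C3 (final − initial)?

Before: C3 has 1 bond to C, 1 bond to H, 2 bonds to O → oxidation state +1.
After: C3 has 1 bond to C, 3 bonds to O → oxidation state +3.
Δ = +3 − (+1) = +2, so this is an oxidation at C3.

+2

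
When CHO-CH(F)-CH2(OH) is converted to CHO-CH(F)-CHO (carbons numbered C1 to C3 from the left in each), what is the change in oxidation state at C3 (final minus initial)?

+2

Before: C3 has 1 bond to C, 2 bonds to H, 1 bond to O → oxidation state -1.
After: C3 has 1 bond to C, 1 bond to H, 2 bonds to O → oxidation state +1.
Δ = +1 − (-1) = +2, so this is an oxidation at C3.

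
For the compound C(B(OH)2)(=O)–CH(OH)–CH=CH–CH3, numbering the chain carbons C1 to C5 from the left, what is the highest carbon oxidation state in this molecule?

+1

Tallying each carbon's bonds:
C1: 1C, 2O, 1B → 0 + 2 − 1 = +1
C2: 2C, 1H, 1O → 0 − 1 + 1 = 0
C3: 3C, 1H → 0 − 1 = -1
C4: 3C, 1H → 0 − 1 = -1
C5: 1C, 3H → 0 − 3 = -3
The highest value is +1.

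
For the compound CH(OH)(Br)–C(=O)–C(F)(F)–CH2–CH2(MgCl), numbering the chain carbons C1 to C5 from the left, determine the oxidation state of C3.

Each bond to a more electronegative atom (O, N, halogen) counts +1, each bond to a less electronegative atom (H, metal, B, Si) counts −1, and each C–C bond counts 0.
C3 has one bond to C (0), one bond to C (0), one bond to F (+1), one bond to F (+1).
Oxidation state = 0 + 0 + 1 + 1 = +2.

+2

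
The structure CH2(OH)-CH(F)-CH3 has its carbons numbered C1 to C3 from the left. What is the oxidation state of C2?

0

Assign +1 per bond to O/N/halogen, −1 per bond to H or an electropositive element, and 0 per bond to carbon.
C2 has one bond to C (0), one bond to C (0), one bond to F (+1), one bond to H (-1).
Oxidation state = 0 + 0 + 1 − 1 = 0.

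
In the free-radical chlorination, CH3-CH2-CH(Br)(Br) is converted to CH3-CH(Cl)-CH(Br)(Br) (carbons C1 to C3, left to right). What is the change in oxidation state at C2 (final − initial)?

Before: C2 has 2 bonds to C, 2 bonds to H → oxidation state -2.
After: C2 has 2 bonds to C, 1 bond to H, 1 bond to Cl → oxidation state 0.
Δ = 0 − (-2) = +2, so this is an oxidation at C2.

+2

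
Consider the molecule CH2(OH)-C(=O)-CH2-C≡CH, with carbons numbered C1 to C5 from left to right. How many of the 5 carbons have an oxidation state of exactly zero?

1

Count +1 for every bond to an atom more electronegative than carbon and −1 for every bond to one less electronegative; C–C bonds are 0. Tallying each carbon:
C1: 1C, 2H, 1O → 0 − 2 + 1 = -1
C2: 2C, 2O → 0 + 2 = +2
C3: 2C, 2H → 0 − 2 = -2
C4: 4C → 0 = 0
C5: 3C, 1H → 0 − 1 = -1
1 carbon (C4) meets the condition.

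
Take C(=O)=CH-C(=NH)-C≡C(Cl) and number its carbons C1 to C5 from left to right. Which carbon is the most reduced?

C2

Count +1 for every bond to an atom more electronegative than carbon and −1 for every bond to one less electronegative; C–C bonds are 0. Tallying each carbon:
C1: 2C, 2O → 0 + 2 = +2
C2: 3C, 1H → 0 − 1 = -1
C3: 2C, 2N → 0 + 2 = +2
C4: 4C → 0 = 0
C5: 3C, 1Cl → 0 + 1 = +1
The most reduced carbon is C2 at -1.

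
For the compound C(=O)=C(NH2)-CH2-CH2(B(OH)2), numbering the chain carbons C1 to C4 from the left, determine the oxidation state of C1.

+2

C1 has a double bond to C (2×0 = 0), a double bond to O (2×+1 = +2).
Oxidation state = 0 + 2 = +2.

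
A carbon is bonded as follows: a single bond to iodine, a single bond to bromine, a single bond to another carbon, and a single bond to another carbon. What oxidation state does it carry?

The carbon has one bond to C (0), one bond to C (0), one bond to Br (+1), one bond to I (+1).
Oxidation state = 0 + 0 + 1 + 1 = +2.

+2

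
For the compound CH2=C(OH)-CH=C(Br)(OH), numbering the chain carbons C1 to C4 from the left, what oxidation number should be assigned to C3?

-1

Each bond to a more electronegative atom (O, N, halogen) counts +1, each bond to a less electronegative atom (H, metal, B, Si) counts −1, and each C–C bond counts 0.
C3 has one bond to C (0), a double bond to C (2×0 = 0), one bond to H (-1).
Oxidation state = 0 + 0 − 1 = -1.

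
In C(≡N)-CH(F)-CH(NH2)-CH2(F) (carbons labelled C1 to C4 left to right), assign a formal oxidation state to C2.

Bonds to more-electronegative neighbours contribute +1 each, bonds to H or metals contribute −1 each, and C–C bonds contribute 0.
C2 has one bond to C (0), one bond to C (0), one bond to F (+1), one bond to H (-1).
Oxidation state = 0 + 0 + 1 − 1 = 0.

0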